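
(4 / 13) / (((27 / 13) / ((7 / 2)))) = 14 / 27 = 0.52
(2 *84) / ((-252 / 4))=-8 / 3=-2.67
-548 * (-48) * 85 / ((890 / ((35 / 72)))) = 326060 / 267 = 1221.20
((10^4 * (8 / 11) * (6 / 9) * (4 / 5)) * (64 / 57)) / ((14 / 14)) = 8192000 / 1881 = 4355.13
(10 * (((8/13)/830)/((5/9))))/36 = 2/5395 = 0.00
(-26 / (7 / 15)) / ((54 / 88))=-5720 / 63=-90.79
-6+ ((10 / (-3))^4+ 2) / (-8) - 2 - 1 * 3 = -8645 / 324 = -26.68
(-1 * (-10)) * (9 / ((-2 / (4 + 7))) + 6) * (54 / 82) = -11745 / 41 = -286.46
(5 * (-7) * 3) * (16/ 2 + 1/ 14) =-847.50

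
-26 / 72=-13 / 36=-0.36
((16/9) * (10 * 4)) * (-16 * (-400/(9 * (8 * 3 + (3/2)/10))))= 81920000/39123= 2093.91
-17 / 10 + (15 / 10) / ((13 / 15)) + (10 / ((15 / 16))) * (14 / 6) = 14578 / 585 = 24.92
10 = 10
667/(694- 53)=667/641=1.04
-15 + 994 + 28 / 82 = 40153 / 41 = 979.34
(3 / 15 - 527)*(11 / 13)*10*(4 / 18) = -38632 / 39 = -990.56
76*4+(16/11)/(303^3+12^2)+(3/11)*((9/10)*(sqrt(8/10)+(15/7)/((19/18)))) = 27*sqrt(5)/275+12392511185479/40698130473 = 304.72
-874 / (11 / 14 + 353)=-12236 / 4953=-2.47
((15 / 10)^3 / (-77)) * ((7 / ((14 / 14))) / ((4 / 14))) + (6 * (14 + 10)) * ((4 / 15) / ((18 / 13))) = 70381 / 2640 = 26.66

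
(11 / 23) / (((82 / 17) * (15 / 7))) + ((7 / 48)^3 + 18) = 9411687773 / 521441280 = 18.05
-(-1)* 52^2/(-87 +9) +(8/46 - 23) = -3967/69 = -57.49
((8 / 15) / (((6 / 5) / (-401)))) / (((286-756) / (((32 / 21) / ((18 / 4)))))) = 51328 / 399735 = 0.13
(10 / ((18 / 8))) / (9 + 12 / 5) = 200 / 513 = 0.39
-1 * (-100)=100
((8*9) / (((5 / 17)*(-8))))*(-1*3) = 459 / 5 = 91.80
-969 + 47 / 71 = -68752 / 71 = -968.34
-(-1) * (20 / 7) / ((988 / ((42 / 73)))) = 0.00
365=365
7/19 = 0.37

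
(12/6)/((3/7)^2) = 98/9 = 10.89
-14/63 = -0.22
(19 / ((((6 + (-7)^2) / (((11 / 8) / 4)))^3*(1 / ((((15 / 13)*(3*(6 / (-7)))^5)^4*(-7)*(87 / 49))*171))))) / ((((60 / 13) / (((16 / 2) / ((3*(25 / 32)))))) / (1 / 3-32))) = 401165854564852313996477626368 / 6135626316954874816895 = 65383032.45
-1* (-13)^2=-169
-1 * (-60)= 60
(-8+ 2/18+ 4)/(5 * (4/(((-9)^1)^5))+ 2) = -229635/118078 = -1.94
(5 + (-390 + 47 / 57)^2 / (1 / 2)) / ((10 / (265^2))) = 13822909547035 / 6498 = 2127256009.09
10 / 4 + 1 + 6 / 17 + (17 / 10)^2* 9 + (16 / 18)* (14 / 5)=494983 / 15300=32.35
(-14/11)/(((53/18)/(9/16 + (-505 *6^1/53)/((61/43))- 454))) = 213.42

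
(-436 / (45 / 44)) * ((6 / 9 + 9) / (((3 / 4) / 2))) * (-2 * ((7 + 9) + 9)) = 44506880 / 81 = 549467.65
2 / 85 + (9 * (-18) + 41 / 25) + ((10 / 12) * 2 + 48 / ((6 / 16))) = -39104 / 1275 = -30.67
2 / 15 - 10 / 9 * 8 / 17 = -298 / 765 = -0.39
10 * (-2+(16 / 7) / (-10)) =-156 / 7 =-22.29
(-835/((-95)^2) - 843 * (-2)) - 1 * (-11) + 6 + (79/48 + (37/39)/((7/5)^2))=94100465863/55189680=1705.04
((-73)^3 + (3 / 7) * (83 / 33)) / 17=-29954226 / 1309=-22883.29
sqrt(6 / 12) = sqrt(2) / 2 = 0.71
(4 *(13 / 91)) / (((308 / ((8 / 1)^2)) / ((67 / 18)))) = 2144 / 4851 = 0.44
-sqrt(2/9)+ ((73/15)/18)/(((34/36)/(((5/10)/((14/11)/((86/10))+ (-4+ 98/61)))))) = -sqrt(2)/3 - 2106269/33041880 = -0.54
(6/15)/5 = 2/25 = 0.08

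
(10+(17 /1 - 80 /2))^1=-13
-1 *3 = -3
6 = 6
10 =10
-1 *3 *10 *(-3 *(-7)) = -630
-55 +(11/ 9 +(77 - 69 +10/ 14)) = -2839/ 63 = -45.06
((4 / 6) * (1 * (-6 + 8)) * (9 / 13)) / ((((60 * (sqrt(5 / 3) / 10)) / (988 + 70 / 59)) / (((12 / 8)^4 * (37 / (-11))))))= -2007.31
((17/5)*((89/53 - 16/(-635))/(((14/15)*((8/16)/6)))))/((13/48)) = 842547744/3062605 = 275.11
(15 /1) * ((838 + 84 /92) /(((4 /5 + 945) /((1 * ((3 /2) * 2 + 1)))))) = 5788500 /108767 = 53.22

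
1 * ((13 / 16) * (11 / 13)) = 11 / 16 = 0.69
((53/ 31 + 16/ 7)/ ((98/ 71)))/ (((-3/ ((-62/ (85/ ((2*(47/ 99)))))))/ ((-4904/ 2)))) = -278199016/ 169785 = -1638.54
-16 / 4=-4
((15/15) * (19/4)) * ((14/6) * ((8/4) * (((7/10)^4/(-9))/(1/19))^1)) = -6067327/540000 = -11.24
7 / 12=0.58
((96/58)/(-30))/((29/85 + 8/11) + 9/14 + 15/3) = -20944/2547679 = -0.01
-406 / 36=-203 / 18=-11.28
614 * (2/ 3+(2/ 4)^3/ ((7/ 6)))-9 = 19577/ 42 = 466.12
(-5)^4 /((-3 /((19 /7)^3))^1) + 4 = -4282759 /1029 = -4162.06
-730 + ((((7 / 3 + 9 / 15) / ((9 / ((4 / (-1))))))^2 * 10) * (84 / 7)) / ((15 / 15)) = -639142 / 1215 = -526.04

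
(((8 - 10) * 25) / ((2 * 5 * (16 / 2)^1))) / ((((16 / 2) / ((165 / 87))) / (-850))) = 116875 / 928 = 125.94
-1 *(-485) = 485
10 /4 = 5 /2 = 2.50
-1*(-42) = 42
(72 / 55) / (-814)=-36 / 22385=-0.00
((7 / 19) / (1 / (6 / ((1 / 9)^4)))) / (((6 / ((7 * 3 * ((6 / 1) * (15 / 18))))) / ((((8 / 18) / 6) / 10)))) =35721 / 19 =1880.05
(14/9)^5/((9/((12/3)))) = 2151296/531441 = 4.05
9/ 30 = 3/ 10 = 0.30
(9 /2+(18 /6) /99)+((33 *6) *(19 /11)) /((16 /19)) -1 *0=108413 /264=410.66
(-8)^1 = -8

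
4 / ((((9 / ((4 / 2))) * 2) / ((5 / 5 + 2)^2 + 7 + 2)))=8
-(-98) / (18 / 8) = 392 / 9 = 43.56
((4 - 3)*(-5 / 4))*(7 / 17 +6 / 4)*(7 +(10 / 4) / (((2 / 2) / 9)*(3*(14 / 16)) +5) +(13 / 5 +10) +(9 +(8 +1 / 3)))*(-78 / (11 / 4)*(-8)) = -43791280 / 2159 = -20283.13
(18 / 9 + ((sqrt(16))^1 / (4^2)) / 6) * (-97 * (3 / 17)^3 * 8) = -42777 / 4913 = -8.71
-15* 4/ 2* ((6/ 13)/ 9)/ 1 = -20/ 13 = -1.54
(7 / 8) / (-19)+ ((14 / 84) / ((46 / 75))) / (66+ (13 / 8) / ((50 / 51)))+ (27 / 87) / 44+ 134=133.97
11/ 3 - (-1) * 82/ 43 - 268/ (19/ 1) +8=-1303/ 2451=-0.53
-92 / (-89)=92 / 89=1.03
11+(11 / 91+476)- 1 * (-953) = 131051 / 91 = 1440.12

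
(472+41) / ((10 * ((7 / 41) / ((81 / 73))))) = 333.40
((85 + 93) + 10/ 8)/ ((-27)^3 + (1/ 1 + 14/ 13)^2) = -40391/ 4434264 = -0.01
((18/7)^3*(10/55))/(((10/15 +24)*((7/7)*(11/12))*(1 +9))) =0.01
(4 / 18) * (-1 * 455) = -910 / 9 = -101.11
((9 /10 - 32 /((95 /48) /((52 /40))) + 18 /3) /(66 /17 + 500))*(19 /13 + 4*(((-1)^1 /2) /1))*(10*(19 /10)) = 1596147 /5567900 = 0.29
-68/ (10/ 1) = -34/ 5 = -6.80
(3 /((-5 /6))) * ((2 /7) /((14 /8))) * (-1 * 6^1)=864 /245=3.53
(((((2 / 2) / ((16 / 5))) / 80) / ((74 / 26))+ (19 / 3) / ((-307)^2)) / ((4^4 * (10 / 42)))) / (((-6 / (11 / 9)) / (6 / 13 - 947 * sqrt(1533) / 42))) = -296887283 / 133694724833280+ 40164608143 * sqrt(1533) / 370231545692160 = 0.00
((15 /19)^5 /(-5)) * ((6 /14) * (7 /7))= -455625 /17332693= -0.03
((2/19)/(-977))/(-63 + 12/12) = 1/575453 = 0.00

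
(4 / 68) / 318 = 1 / 5406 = 0.00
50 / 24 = 25 / 12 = 2.08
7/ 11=0.64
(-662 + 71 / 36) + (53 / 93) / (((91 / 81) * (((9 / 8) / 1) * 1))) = -66983989 / 101556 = -659.58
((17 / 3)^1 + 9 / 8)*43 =7009 / 24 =292.04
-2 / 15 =-0.13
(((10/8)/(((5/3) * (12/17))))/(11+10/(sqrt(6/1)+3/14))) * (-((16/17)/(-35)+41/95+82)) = -2313498189/239116976+6521095 * sqrt(6)/4269946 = -5.93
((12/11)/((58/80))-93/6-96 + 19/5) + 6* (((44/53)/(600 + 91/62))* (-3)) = -669695626509/6304789370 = -106.22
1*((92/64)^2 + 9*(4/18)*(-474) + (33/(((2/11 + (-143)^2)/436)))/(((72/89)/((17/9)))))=-1468175931217/1554792192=-944.29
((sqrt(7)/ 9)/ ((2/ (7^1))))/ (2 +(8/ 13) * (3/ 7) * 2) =637 * sqrt(7)/ 4140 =0.41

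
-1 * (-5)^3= 125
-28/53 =-0.53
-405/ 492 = -135/ 164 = -0.82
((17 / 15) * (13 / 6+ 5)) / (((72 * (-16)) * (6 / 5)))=-731 / 124416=-0.01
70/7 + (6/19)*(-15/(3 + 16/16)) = 335/38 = 8.82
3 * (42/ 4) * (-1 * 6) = -189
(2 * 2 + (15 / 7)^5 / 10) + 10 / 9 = 2913119 / 302526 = 9.63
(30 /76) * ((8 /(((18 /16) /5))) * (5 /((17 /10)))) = 40000 /969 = 41.28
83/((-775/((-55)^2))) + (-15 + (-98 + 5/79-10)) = -1094469/2449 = -446.90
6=6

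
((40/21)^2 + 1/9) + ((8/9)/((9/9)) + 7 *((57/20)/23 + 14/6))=4428199/202860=21.83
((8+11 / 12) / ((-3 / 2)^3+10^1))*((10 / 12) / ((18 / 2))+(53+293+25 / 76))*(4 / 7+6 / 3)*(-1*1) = -10865957 / 9063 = -1198.94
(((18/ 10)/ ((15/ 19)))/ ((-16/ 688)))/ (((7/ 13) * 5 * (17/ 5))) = -10.71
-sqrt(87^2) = -87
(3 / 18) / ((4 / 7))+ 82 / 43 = 2269 / 1032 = 2.20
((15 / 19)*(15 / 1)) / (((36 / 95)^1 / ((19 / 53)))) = 2375 / 212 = 11.20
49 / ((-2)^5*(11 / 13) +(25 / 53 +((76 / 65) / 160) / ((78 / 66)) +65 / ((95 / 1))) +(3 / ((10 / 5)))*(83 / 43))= -10245016600 / 4812958713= -2.13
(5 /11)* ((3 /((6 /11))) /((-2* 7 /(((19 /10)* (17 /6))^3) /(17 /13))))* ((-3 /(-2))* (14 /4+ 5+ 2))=-572870539 /998400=-573.79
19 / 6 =3.17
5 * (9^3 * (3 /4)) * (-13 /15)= -9477 /4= -2369.25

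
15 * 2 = 30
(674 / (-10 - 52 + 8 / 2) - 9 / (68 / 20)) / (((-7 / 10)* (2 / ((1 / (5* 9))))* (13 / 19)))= 0.33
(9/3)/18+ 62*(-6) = -2231/6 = -371.83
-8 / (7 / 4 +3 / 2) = -32 / 13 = -2.46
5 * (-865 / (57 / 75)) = -108125 / 19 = -5690.79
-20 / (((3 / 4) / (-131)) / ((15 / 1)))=52400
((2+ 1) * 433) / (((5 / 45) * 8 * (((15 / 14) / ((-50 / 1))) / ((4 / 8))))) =-136395 / 4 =-34098.75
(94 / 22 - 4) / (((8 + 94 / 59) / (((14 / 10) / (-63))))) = -59 / 93390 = -0.00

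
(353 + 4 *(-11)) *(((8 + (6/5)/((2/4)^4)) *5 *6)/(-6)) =-42024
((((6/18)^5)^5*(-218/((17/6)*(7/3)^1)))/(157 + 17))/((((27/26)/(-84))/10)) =226720/1253139853366197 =0.00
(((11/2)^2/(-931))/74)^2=14641/75942131776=0.00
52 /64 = 13 /16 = 0.81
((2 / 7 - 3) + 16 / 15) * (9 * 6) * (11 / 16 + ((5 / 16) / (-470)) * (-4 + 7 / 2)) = -3221433 / 52640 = -61.20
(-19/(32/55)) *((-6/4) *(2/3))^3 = 1045/32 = 32.66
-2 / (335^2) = -2 / 112225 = -0.00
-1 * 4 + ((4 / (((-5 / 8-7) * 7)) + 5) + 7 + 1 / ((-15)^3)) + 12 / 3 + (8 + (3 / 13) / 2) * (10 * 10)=15427274699 / 18734625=823.46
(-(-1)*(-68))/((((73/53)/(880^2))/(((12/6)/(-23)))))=3324523.65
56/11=5.09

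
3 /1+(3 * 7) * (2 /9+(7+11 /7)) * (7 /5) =3923 /15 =261.53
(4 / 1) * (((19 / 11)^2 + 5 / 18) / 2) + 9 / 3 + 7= 17993 / 1089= 16.52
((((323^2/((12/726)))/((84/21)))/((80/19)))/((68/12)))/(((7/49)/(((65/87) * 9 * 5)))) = 57776203485/3712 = 15564709.99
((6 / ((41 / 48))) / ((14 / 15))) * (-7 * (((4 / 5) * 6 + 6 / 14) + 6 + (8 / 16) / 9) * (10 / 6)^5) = -7645.07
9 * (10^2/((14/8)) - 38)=1206/7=172.29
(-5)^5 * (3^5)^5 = -2647776904509375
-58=-58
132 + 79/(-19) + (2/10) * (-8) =126.24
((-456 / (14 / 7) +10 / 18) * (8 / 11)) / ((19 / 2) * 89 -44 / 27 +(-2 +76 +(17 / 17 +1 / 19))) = -1866864 / 10370965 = -0.18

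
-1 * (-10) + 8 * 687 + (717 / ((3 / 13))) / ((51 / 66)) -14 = 161718 / 17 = 9512.82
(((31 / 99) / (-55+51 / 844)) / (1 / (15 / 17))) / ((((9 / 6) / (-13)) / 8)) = 27210560 / 78039027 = 0.35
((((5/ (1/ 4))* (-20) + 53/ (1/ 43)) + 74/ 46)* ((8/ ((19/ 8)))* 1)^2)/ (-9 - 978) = -59056128/ 2731687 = -21.62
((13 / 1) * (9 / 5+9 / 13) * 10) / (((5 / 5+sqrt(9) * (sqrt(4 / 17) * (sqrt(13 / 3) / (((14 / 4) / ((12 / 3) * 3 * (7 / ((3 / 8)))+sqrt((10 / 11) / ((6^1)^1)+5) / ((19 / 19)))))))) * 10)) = 0.16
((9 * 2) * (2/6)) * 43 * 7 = 1806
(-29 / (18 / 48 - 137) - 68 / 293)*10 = -63480 / 320249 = -0.20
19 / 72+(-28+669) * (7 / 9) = 35915 / 72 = 498.82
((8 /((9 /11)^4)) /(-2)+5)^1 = -3.93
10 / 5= 2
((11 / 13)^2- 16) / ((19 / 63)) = -50.68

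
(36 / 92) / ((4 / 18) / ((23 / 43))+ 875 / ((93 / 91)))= 2511 / 5496791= 0.00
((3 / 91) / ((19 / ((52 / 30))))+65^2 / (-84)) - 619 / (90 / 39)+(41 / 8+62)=-4012391 / 15960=-251.40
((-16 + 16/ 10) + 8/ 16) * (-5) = 139/ 2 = 69.50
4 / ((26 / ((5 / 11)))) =10 / 143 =0.07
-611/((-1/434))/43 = 265174/43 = 6166.84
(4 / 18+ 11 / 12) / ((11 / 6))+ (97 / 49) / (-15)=2637 / 5390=0.49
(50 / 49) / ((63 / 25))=1250 / 3087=0.40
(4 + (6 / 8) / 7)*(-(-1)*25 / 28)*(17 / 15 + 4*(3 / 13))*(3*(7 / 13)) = 230575 / 18928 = 12.18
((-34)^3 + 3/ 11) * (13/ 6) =-5620433/ 66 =-85158.08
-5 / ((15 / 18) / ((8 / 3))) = -16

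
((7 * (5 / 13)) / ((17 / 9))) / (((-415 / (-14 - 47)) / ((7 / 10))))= 0.15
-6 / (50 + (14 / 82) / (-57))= -14022 / 116843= -0.12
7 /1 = 7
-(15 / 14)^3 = -3375 / 2744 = -1.23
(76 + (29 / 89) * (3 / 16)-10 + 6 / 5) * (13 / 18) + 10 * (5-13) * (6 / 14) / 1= 1424601 / 99680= 14.29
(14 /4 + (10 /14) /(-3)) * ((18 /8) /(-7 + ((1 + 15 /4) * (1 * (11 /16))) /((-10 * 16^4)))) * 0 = 0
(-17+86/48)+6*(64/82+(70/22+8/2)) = 352489/10824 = 32.57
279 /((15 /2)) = 37.20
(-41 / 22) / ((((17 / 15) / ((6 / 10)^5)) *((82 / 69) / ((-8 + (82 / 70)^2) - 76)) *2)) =5091416919 / 1145375000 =4.45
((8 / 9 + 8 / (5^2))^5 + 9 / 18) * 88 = 156389478867116 / 576650390625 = 271.20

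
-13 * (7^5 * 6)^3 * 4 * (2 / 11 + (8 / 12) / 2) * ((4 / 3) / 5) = -402897059979802752 / 55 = -7325401090541868.22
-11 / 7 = -1.57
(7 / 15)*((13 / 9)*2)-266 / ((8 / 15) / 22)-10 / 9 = -10972.26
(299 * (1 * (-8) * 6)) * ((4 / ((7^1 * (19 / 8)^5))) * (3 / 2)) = -2821718016 / 17332693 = -162.80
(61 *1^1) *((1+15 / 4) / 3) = 1159 / 12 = 96.58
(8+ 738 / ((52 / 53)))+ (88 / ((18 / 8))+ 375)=274787 / 234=1174.30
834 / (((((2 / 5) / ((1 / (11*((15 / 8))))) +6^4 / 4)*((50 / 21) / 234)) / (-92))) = -22696.25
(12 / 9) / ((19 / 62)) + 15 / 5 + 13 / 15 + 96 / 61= 170222 / 17385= 9.79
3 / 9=1 / 3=0.33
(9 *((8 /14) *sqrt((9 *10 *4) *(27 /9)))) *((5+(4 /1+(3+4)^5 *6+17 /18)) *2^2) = 87136080 *sqrt(30) /7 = 68180566.56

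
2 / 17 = 0.12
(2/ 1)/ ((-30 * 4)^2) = 1/ 7200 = 0.00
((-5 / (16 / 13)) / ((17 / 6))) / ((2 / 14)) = -1365 / 136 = -10.04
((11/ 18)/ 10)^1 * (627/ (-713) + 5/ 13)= -25223/ 834210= -0.03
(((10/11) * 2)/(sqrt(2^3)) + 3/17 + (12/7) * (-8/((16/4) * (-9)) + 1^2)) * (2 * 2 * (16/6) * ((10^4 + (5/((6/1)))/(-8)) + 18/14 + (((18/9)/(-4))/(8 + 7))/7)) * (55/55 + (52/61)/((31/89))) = 24340464014 * sqrt(2)/145607 + 19740116315354/23628045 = 1071860.49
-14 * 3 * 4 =-168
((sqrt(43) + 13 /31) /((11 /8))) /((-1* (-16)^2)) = -0.02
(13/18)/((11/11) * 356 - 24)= 13/5976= 0.00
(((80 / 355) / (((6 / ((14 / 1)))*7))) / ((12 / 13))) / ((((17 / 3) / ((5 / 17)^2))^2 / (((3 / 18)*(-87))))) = -471250 / 1713767399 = -0.00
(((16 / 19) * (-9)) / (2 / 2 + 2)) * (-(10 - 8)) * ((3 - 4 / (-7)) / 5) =480 / 133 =3.61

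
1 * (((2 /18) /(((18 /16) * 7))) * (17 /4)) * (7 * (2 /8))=17 /162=0.10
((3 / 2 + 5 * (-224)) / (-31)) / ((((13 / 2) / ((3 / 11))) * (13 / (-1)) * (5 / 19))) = -127509 / 288145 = -0.44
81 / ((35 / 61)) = 4941 / 35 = 141.17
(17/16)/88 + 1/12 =403/4224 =0.10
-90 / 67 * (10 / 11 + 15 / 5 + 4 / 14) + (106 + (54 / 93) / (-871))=208665566 / 2079077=100.36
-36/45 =-4/5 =-0.80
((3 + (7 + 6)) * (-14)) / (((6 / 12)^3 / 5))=-8960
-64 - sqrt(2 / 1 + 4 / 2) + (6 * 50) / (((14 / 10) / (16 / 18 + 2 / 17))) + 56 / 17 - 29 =6323 / 51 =123.98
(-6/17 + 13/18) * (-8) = -452/153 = -2.95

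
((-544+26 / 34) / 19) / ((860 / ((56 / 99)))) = -25858 / 1375011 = -0.02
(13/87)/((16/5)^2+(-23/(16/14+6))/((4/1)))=2600/164169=0.02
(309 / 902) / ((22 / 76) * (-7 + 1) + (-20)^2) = 0.00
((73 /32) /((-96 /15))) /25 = -73 /5120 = -0.01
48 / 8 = 6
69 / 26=2.65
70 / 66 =35 / 33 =1.06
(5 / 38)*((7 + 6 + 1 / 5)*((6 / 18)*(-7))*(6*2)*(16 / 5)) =-155.62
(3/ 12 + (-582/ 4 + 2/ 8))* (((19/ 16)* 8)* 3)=-8265/ 2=-4132.50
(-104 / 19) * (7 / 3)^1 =-728 / 57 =-12.77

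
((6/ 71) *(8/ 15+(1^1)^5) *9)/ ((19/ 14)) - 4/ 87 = 477272/ 586815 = 0.81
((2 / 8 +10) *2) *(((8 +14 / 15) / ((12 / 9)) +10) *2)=6847 / 10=684.70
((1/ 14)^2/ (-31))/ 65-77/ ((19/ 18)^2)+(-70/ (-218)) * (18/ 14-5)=-1092507553629/ 15540494060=-70.30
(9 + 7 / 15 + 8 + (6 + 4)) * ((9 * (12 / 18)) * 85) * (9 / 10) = 12607.20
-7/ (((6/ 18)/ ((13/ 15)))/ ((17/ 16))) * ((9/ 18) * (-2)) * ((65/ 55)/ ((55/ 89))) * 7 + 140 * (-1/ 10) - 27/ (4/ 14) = 7277753/ 48400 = 150.37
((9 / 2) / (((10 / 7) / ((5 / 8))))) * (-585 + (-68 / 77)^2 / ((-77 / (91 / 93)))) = -1151.74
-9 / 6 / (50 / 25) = -3 / 4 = -0.75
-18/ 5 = -3.60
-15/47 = -0.32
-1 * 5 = -5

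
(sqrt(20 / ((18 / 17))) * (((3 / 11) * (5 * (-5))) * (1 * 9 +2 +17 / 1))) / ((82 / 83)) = -29050 * sqrt(170) / 451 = -839.84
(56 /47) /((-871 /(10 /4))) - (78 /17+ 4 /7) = -25151978 /4871503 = -5.16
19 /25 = 0.76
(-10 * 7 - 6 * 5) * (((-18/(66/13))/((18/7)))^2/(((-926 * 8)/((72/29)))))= 0.06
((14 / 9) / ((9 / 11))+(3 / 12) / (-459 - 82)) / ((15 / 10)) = 333175 / 262926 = 1.27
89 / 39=2.28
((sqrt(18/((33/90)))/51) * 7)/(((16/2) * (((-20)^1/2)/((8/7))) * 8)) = -sqrt(165)/7480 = -0.00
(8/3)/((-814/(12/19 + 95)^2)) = -13205956/440781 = -29.96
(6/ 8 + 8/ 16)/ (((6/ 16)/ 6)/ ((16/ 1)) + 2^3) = 320/ 2049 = 0.16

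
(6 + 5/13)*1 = 6.38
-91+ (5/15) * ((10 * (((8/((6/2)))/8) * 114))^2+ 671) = 48266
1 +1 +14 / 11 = 36 / 11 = 3.27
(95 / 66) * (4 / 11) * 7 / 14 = 95 / 363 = 0.26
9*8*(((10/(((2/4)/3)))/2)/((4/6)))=3240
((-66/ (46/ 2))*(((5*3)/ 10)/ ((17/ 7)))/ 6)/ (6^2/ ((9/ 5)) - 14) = -0.05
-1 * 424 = -424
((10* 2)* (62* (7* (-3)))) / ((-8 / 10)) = 32550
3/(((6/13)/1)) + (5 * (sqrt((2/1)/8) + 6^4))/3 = 6502/3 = 2167.33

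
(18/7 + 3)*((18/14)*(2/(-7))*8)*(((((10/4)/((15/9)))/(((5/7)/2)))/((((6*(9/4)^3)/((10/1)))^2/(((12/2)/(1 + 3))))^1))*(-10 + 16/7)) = 4259840/250047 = 17.04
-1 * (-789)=789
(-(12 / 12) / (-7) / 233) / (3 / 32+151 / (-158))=-2528 / 3553949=-0.00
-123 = -123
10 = 10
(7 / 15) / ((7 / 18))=6 / 5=1.20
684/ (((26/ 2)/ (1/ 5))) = 684/ 65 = 10.52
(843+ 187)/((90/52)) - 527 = 613/9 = 68.11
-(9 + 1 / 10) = -91 / 10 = -9.10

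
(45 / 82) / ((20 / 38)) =171 / 164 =1.04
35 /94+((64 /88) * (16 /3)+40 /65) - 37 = -1295815 /40326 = -32.13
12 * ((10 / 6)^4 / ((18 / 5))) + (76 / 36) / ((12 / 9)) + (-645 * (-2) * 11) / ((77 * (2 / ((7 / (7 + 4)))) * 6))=396419 / 10692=37.08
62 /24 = 31 /12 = 2.58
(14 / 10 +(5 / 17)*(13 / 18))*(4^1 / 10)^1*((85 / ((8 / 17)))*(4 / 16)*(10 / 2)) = 41939 / 288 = 145.62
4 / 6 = 2 / 3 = 0.67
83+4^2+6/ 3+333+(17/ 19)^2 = 156963/ 361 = 434.80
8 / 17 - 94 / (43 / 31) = -49194 / 731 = -67.30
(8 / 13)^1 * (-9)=-72 / 13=-5.54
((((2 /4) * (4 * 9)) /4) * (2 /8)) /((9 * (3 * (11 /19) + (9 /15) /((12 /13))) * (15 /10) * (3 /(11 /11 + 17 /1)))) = 190 /907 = 0.21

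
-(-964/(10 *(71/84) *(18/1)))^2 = -40.15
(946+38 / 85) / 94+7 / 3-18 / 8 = 10.15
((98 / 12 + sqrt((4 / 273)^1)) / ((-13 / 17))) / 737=-833 / 57486-34 * sqrt(273) / 2615613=-0.01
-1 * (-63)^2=-3969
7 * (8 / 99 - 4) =-2716 / 99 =-27.43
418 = 418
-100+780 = 680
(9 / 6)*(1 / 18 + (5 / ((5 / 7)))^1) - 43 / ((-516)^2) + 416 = 2641403 / 6192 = 426.58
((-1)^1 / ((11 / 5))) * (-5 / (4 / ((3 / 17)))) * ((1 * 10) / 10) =75 / 748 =0.10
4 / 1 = 4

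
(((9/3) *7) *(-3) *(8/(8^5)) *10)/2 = -0.08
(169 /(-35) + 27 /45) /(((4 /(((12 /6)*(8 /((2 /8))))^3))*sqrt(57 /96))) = -38797312*sqrt(38) /665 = -359643.15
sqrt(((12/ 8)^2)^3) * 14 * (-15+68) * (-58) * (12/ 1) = -1742958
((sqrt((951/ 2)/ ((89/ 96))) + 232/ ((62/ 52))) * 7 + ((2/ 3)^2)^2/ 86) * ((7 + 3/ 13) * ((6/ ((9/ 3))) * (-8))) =-221187925760/ 1403649- 126336 * sqrt(28213)/ 1157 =-175921.46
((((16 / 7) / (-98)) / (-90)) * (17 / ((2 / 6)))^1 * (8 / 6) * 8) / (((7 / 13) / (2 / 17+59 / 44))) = 453856 / 1188495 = 0.38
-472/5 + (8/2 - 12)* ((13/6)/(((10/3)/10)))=-732/5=-146.40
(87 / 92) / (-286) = -87 / 26312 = -0.00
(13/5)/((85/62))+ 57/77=86287/32725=2.64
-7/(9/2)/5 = -14/45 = -0.31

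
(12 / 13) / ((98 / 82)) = 492 / 637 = 0.77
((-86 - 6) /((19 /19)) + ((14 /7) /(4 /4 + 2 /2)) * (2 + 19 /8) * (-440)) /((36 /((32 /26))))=-8068 /117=-68.96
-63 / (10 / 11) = -693 / 10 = -69.30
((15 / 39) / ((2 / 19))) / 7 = 95 / 182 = 0.52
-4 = -4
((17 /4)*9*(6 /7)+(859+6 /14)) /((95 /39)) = 487149 /1330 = 366.28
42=42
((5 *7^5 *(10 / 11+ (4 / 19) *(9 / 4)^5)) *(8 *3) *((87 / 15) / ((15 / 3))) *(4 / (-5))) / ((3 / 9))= -3062650852233 / 41800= -73269159.14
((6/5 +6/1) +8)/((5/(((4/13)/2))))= 152/325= 0.47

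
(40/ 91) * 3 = 120/ 91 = 1.32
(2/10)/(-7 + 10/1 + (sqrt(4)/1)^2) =1/35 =0.03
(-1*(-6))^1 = 6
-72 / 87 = -24 / 29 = -0.83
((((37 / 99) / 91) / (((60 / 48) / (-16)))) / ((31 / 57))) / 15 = -44992 / 6981975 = -0.01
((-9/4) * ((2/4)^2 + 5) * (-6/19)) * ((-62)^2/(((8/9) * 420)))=233523/6080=38.41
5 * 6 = 30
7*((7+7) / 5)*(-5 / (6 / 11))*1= -539 / 3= -179.67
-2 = -2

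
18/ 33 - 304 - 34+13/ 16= -59249/ 176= -336.64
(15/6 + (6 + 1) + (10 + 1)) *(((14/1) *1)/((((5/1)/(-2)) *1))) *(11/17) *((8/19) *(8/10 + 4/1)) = -1212288/8075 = -150.13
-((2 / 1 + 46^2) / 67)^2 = -4485924 / 4489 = -999.31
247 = 247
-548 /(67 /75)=-613.43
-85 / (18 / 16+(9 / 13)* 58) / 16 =-1105 / 8586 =-0.13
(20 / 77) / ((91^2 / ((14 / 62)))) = 20 / 2823821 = 0.00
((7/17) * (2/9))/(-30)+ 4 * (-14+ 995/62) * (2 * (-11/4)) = -3206332/71145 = -45.07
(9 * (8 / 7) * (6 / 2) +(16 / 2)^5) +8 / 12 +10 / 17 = 11709640 / 357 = 32800.11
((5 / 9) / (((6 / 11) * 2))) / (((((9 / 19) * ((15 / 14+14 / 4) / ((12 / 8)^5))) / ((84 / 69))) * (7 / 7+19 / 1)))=10241 / 94208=0.11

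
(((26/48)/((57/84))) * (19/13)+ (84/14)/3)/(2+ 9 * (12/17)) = 323/852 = 0.38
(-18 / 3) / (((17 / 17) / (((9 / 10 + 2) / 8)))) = -87 / 40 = -2.18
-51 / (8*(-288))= 17 / 768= 0.02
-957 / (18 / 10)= -1595 / 3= -531.67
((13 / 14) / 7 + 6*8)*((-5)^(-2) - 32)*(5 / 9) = -3768883 / 4410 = -854.62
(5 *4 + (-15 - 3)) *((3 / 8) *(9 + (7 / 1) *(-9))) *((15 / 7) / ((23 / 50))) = -188.66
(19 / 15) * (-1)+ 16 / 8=11 / 15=0.73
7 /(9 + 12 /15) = 5 /7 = 0.71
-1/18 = -0.06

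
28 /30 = 14 /15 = 0.93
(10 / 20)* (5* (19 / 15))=19 / 6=3.17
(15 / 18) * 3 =5 / 2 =2.50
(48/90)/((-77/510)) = -272/77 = -3.53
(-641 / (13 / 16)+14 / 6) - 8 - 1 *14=-31535 / 39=-808.59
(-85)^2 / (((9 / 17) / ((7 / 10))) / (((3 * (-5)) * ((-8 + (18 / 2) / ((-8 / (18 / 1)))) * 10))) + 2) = 3612.18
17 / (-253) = -17 / 253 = -0.07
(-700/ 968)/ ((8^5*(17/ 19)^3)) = -1200325/ 38959382528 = -0.00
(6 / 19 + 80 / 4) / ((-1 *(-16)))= 193 / 152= 1.27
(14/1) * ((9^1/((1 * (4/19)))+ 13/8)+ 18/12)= 2569/4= 642.25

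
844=844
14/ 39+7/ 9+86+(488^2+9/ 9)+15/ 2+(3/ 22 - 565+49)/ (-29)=8892481879/ 37323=238257.43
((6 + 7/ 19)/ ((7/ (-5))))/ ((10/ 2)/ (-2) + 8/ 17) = 20570/ 9177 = 2.24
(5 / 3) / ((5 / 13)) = 13 / 3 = 4.33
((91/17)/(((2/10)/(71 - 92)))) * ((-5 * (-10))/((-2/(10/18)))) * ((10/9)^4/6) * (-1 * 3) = -1990625000/334611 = -5949.07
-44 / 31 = -1.42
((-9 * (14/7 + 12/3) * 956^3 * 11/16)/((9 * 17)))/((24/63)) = -9460779867/17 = -556516462.76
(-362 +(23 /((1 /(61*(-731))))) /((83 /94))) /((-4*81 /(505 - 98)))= 9812341429 /6723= 1459518.28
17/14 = 1.21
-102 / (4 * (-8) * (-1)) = -51 / 16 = -3.19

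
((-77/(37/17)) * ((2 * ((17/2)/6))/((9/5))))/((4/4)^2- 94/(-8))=-4.37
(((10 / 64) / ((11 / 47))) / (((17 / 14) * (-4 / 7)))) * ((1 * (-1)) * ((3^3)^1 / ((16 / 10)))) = 1554525 / 95744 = 16.24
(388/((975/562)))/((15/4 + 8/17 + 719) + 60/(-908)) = 3365912416/10883547675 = 0.31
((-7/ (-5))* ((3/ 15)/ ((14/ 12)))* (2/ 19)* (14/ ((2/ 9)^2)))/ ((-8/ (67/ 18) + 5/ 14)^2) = 2993229288/ 1342236475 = 2.23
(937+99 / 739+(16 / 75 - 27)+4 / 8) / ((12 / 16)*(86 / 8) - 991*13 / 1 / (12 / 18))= -807739384 / 17129816775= -0.05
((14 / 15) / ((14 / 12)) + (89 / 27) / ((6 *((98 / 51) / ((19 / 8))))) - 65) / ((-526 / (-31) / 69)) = -9587084273 / 37114560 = -258.31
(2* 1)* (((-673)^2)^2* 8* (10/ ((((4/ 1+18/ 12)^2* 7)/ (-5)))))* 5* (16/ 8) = -6564629729312000/ 847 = -7750448322682.41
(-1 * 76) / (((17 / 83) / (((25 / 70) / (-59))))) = 15770 / 7021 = 2.25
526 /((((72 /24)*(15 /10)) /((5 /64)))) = 1315 /144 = 9.13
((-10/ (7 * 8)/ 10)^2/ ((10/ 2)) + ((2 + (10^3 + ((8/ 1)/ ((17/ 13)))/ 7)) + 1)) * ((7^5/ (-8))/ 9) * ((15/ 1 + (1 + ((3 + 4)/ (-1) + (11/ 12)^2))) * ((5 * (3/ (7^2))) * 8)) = -2654251564783/ 470016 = -5647151.51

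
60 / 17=3.53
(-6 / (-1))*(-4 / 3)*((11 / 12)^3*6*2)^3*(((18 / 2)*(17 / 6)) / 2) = -40085110747 / 497664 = -80546.53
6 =6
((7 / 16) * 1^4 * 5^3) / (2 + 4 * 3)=125 / 32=3.91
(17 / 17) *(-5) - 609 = -614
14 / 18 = 7 / 9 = 0.78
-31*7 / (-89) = 217 / 89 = 2.44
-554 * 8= -4432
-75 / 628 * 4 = -0.48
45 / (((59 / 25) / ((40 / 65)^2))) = 72000 / 9971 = 7.22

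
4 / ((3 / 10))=40 / 3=13.33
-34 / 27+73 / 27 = 13 / 9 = 1.44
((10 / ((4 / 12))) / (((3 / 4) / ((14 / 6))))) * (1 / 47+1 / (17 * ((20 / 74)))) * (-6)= -106904 / 799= -133.80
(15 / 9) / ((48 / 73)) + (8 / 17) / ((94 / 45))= 317555 / 115056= 2.76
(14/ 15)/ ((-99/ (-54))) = 28/ 55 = 0.51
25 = 25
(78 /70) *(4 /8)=0.56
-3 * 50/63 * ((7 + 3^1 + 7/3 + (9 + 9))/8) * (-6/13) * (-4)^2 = 66.67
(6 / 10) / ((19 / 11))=33 / 95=0.35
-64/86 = -32/43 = -0.74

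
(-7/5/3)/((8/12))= -7/10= -0.70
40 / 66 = 20 / 33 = 0.61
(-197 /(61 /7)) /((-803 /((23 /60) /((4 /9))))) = 95151 /3918640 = 0.02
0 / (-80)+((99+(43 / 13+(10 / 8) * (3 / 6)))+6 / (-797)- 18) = 7039277 / 82888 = 84.93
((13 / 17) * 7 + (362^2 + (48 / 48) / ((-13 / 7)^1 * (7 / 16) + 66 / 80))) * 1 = 2229199 / 17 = 131129.35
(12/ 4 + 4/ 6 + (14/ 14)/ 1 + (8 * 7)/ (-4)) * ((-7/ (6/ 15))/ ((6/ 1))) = 245/ 9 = 27.22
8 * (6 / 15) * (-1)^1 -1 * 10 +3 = -51 / 5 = -10.20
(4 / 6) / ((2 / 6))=2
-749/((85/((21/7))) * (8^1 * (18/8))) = -749/510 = -1.47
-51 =-51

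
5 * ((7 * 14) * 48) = 23520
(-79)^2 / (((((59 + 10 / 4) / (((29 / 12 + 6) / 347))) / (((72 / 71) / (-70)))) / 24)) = -30256368 / 35354095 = -0.86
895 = 895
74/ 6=12.33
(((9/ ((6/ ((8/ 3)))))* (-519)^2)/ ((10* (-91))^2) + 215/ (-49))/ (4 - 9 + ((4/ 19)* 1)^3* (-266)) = 230684054/ 559174525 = 0.41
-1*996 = -996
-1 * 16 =-16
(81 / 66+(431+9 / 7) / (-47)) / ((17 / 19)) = -1096091 / 123046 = -8.91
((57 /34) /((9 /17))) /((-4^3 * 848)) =-19 /325632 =-0.00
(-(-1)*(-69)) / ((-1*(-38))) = -69 / 38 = -1.82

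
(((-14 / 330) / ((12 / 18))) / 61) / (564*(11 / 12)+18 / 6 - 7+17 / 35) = -49 / 24118424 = -0.00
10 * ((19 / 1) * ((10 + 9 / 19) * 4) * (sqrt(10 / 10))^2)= 7960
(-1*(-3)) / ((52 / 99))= 297 / 52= 5.71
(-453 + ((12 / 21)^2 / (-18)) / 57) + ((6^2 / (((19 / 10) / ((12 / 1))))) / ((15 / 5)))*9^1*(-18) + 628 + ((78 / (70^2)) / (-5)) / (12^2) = -173845984889 / 14364000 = -12102.90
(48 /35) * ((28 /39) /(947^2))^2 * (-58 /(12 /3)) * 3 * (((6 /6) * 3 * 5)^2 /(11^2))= -1169280 /16446443255353969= -0.00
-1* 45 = -45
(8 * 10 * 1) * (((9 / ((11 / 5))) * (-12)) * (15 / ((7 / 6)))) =-3888000 / 77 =-50493.51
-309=-309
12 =12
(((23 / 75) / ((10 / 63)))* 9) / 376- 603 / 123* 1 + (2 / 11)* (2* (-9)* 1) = -344617503 / 42394000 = -8.13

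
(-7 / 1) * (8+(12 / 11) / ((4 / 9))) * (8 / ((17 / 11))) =-6440 / 17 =-378.82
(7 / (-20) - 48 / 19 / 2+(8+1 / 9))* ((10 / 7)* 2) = 22223 / 1197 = 18.57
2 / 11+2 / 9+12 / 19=1948 / 1881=1.04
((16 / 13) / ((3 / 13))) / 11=16 / 33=0.48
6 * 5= 30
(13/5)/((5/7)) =91/25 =3.64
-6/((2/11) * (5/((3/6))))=-33/10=-3.30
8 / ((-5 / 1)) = -8 / 5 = -1.60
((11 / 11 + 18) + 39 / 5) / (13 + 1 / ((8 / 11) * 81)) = 86832 / 42175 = 2.06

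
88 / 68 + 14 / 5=348 / 85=4.09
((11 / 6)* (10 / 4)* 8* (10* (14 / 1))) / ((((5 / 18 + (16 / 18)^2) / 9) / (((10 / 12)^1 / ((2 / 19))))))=59251500 / 173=342494.22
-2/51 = -0.04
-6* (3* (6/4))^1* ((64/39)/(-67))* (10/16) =360/871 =0.41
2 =2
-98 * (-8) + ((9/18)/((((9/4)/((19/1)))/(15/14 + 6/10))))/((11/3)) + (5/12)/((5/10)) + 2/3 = 606317/770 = 787.42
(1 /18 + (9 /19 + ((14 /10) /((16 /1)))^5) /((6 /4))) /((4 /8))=104039357999 /140083200000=0.74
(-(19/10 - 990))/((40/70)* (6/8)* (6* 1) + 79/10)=69167/733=94.36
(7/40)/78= 7/3120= 0.00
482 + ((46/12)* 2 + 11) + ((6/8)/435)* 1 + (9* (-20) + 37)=622343/1740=357.67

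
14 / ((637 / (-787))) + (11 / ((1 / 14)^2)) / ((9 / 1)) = 182030 / 819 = 222.26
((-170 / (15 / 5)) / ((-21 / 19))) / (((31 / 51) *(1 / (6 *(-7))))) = -109820 / 31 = -3542.58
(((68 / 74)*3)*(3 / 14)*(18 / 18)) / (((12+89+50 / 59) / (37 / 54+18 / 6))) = 199597 / 9337986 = 0.02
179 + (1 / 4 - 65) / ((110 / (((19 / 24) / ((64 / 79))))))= 120586601 / 675840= 178.42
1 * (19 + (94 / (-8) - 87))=-319 / 4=-79.75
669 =669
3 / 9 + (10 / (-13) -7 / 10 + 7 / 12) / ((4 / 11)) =-2187 / 1040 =-2.10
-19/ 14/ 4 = -19/ 56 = -0.34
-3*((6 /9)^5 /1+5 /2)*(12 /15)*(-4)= 25.26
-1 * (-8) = 8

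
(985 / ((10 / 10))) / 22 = 985 / 22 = 44.77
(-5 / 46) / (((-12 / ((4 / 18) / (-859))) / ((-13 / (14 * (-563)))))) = -0.00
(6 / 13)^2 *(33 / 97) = 1188 / 16393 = 0.07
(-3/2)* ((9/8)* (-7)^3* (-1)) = -9261/16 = -578.81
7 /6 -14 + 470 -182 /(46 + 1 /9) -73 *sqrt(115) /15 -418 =87697 /2490 -73 *sqrt(115) /15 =-16.97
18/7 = 2.57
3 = 3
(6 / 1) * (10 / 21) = 2.86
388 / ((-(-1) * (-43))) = -388 / 43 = -9.02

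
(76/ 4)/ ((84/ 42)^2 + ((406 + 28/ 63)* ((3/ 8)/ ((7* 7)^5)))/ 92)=5925200823024/ 1247410701413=4.75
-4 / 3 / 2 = -0.67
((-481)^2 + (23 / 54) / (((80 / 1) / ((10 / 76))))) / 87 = 7596044375 / 2856384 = 2659.32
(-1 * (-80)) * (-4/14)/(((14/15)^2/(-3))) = 27000/343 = 78.72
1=1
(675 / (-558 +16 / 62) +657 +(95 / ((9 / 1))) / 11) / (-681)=-224832889 / 233134902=-0.96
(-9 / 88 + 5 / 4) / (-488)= -101 / 42944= -0.00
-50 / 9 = -5.56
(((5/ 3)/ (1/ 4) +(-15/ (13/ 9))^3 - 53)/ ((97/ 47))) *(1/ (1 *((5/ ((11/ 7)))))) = -177.59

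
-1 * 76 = -76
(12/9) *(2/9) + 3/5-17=-2174/135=-16.10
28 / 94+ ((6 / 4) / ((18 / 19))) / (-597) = 99403 / 336708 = 0.30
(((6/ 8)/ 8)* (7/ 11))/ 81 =0.00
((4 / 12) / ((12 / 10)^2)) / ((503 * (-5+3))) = -25 / 108648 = -0.00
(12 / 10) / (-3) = -2 / 5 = -0.40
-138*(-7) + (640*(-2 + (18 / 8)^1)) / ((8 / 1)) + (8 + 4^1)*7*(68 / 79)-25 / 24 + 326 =2622665 / 1896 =1383.26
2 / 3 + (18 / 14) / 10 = 167 / 210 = 0.80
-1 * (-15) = 15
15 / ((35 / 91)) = 39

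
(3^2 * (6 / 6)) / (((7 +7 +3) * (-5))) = -9 / 85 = -0.11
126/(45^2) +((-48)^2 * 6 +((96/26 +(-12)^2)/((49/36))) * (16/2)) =2105749718/143325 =14692.13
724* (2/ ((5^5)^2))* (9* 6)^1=78192/ 9765625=0.01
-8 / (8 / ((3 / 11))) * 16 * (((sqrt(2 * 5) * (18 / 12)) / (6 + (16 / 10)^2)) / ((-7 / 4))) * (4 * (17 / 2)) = 122400 * sqrt(10) / 8239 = 46.98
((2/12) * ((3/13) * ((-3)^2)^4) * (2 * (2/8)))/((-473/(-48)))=78732/6149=12.80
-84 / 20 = -21 / 5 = -4.20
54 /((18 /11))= 33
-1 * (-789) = 789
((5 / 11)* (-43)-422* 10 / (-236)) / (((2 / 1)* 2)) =-0.42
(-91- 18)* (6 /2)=-327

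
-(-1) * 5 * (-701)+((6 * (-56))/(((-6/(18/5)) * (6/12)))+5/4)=-62011/20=-3100.55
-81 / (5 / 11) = -891 / 5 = -178.20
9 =9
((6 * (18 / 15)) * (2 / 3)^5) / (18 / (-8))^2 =2048 / 10935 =0.19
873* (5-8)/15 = -873/5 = -174.60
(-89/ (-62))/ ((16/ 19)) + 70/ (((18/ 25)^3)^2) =33223905607/ 65898684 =504.17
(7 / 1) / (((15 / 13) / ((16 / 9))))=1456 / 135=10.79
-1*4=-4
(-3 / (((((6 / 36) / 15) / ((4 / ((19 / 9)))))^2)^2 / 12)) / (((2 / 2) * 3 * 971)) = -10450273.41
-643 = -643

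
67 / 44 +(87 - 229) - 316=-20085 / 44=-456.48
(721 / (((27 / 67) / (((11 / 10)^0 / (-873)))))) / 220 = -48307 / 5185620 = -0.01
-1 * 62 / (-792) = 31 / 396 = 0.08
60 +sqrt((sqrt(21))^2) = sqrt(21) +60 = 64.58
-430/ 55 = -86/ 11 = -7.82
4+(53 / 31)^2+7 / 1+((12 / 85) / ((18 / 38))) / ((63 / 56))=31291388 / 2205495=14.19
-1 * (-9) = 9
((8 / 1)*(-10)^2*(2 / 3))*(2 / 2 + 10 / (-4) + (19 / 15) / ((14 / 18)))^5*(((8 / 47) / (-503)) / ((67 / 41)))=-0.00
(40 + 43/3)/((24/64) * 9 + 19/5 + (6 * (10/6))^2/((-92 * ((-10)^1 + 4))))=149960/20303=7.39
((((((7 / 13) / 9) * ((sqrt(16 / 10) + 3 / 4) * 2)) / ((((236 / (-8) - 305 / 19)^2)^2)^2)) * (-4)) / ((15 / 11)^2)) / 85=-58921279060897792 * sqrt(10) / 901849051613855760372685938088125 - 7365159882612224 / 60123270107590384024845729205875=-0.00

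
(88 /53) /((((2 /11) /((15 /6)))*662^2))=605 /11613466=0.00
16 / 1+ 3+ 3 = 22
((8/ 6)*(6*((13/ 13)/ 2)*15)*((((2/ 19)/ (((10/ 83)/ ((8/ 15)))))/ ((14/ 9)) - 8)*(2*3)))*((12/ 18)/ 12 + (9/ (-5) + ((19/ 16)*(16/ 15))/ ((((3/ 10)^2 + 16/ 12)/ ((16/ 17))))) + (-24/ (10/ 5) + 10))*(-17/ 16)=-12156030283/ 1419775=-8561.94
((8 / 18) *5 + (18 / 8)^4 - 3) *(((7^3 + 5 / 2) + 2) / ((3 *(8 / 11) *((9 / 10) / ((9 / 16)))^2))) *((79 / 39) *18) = 864516285875 / 15335424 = 56373.81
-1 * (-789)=789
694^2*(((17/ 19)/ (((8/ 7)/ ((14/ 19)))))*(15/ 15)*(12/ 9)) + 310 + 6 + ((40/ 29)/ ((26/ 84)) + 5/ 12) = 605537842373/ 1633164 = 370775.89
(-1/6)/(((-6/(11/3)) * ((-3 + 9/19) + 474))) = 209/967464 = 0.00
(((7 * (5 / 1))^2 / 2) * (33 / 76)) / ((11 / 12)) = 11025 / 38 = 290.13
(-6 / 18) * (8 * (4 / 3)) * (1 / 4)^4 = -1 / 72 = -0.01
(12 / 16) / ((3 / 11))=11 / 4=2.75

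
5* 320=1600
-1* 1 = -1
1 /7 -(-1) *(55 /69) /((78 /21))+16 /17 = 277241 /213486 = 1.30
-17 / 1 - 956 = -973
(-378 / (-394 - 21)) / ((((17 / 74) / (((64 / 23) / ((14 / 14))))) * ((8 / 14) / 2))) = 6265728 / 162265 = 38.61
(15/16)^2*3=675/256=2.64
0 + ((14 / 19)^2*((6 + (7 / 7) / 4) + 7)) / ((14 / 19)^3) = 1007 / 56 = 17.98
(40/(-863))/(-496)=5/53506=0.00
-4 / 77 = -0.05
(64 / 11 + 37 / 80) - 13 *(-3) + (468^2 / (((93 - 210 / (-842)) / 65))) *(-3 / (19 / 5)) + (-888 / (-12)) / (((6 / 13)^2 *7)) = -92228633504347 / 765792720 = -120435.51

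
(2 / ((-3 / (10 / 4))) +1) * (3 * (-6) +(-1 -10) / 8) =155 / 12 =12.92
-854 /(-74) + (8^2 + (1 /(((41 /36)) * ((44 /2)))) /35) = 44119741 /584045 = 75.54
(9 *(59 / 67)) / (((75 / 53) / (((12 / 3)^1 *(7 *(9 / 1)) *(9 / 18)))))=1182006 / 1675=705.68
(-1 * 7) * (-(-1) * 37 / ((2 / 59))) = -15281 / 2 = -7640.50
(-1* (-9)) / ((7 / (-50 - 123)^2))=269361 / 7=38480.14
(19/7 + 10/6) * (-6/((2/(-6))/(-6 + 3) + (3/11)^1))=-9108/133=-68.48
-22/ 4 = -11/ 2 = -5.50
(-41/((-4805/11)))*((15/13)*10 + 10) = 25256/12493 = 2.02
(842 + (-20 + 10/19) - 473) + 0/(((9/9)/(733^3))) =6641/19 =349.53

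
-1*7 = -7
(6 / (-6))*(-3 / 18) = 1 / 6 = 0.17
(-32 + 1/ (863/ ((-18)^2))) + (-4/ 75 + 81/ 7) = -9109739/ 453075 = -20.11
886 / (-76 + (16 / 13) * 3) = -12.25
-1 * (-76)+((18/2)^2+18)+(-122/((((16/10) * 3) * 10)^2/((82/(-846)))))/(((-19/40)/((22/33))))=303786095/1735992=174.99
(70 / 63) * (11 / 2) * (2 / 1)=110 / 9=12.22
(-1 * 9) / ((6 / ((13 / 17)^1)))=-39 / 34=-1.15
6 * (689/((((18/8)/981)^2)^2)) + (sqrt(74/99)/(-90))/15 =149388246418944 - sqrt(814)/44550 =149388246418944.00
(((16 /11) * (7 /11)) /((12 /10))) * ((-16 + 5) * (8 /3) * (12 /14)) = -640 /33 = -19.39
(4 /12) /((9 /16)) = 16 /27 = 0.59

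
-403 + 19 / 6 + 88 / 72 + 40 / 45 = -7159 / 18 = -397.72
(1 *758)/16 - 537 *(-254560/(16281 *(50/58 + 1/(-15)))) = 26547029903/2503656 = 10603.31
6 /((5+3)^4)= 3 /2048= 0.00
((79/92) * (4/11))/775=79/196075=0.00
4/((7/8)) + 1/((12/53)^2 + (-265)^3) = 1672781947729/365921055367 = 4.57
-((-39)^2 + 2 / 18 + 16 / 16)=-1522.11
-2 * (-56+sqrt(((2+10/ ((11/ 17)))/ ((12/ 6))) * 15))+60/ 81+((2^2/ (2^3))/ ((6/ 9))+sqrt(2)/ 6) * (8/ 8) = -24 * sqrt(110)/ 11+sqrt(2)/ 6+12257/ 108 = 90.84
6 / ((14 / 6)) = 18 / 7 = 2.57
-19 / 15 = -1.27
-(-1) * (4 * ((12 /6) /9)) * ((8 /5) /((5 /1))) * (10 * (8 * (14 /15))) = 14336 /675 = 21.24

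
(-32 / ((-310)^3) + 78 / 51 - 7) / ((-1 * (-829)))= -346320307 / 52480570375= -0.01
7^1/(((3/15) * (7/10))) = 50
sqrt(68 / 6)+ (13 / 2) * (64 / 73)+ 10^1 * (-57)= -41194 / 73+ sqrt(102) / 3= -560.93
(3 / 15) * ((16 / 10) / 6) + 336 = 25204 / 75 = 336.05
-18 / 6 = -3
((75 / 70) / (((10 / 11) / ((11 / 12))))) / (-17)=-121 / 1904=-0.06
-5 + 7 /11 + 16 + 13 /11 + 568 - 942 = -3973 /11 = -361.18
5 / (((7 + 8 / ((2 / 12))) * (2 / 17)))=17 / 22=0.77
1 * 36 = 36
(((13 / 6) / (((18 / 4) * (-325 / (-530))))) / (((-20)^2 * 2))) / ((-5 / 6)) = -53 / 45000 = -0.00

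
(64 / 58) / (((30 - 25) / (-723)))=-23136 / 145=-159.56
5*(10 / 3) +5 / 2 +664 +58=4447 / 6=741.17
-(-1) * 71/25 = 71/25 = 2.84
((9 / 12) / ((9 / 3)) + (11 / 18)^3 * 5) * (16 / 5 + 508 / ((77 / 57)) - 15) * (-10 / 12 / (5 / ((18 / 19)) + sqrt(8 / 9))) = -67.88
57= 57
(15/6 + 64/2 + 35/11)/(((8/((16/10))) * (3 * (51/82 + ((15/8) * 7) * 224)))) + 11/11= 39820604/39786615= 1.00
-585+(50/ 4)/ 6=-6995/ 12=-582.92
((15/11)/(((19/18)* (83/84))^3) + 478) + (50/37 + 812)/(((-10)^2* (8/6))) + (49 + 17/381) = 64993142170508685523/121631051309242200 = 534.35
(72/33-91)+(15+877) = 8835/11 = 803.18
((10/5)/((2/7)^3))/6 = 343/24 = 14.29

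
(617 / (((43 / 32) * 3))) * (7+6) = 256672 / 129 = 1989.71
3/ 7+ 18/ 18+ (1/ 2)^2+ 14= 439/ 28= 15.68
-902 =-902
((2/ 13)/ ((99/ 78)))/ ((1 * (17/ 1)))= 4/ 561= 0.01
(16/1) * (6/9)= 32/3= 10.67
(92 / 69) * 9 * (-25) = -300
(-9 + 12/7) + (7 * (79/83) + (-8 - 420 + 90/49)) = -1735740/4067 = -426.79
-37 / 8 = -4.62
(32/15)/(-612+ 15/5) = -32/9135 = -0.00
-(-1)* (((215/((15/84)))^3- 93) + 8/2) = 1745337575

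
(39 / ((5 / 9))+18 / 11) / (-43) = -3951 / 2365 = -1.67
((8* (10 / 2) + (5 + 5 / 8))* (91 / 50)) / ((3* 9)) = 6643 / 2160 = 3.08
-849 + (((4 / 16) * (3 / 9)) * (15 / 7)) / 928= -22060411 / 25984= -849.00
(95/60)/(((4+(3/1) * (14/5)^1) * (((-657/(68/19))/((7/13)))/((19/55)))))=-2261/17474886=-0.00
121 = 121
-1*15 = -15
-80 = -80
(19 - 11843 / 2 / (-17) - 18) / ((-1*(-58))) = 11877 / 1972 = 6.02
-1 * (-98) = 98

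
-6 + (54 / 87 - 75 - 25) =-3056 / 29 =-105.38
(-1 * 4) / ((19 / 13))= -2.74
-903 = -903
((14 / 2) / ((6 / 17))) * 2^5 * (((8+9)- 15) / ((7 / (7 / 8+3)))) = 702.67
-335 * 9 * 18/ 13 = -54270/ 13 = -4174.62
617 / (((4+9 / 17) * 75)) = 10489 / 5775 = 1.82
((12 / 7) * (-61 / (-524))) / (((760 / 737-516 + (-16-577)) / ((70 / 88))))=-20435 / 142628084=-0.00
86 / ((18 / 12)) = 172 / 3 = 57.33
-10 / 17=-0.59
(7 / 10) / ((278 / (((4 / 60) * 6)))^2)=7 / 4830250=0.00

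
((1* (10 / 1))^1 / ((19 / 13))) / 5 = 26 / 19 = 1.37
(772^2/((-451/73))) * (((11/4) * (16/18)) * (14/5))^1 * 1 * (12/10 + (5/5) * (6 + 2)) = -56036799616/9225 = -6074449.82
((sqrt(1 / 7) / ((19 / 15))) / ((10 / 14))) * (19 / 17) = 3 * sqrt(7) / 17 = 0.47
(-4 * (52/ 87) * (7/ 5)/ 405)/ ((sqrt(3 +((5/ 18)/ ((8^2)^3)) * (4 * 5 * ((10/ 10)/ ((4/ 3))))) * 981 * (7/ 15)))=-106496 * sqrt(28311702)/ 54367173688365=-0.00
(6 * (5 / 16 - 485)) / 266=-23265 / 2128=-10.93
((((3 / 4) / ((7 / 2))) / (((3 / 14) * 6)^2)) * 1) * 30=35 / 9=3.89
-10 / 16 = -5 / 8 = -0.62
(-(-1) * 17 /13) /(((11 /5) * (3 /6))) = 1.19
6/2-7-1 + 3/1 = -2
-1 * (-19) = 19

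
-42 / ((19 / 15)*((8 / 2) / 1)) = -315 / 38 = -8.29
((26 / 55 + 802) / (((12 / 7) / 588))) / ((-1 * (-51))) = 5046216 / 935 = 5397.02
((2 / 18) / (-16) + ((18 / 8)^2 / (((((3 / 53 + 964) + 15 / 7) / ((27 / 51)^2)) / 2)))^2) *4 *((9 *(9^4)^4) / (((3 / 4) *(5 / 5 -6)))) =26482327731586174936987937022597 / 214638231872072000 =123381223841659.71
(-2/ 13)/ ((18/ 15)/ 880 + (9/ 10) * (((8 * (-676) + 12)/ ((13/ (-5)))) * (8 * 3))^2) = -57200/ 830178657792507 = -0.00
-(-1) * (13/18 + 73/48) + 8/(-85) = 26303/12240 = 2.15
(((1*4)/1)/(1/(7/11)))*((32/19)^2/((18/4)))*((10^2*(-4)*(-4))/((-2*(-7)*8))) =819200/35739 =22.92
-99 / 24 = -33 / 8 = -4.12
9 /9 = 1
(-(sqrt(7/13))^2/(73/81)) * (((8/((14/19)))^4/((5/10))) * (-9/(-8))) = -6080256576/325507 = -18679.34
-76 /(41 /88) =-6688 /41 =-163.12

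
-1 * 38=-38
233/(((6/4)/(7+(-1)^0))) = 1242.67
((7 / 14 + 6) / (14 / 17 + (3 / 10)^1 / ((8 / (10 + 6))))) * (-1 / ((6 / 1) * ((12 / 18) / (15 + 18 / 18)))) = -2210 / 121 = -18.26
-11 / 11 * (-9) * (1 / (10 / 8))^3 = 576 / 125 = 4.61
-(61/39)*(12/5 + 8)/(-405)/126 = 122/382725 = 0.00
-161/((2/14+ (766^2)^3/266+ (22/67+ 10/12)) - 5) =-8608026/40603986547394014835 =-0.00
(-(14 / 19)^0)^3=-1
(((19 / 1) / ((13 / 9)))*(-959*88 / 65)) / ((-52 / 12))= 43293096 / 10985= 3941.11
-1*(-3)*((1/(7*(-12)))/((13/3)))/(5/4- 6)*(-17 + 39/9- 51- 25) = -0.15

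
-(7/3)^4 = -2401/81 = -29.64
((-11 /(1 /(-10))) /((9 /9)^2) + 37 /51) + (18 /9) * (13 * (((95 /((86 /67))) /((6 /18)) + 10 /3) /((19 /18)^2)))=4251072961 /791673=5369.73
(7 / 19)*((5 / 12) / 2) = 35 / 456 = 0.08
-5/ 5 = -1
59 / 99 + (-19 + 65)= 4613 / 99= 46.60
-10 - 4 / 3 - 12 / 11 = -410 / 33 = -12.42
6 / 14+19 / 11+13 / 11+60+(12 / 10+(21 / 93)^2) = 23896832 / 369985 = 64.59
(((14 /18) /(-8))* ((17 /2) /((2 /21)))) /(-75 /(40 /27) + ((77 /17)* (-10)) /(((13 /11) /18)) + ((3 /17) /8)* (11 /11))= 0.01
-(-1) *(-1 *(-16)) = 16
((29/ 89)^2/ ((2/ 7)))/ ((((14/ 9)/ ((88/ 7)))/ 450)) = 74933100/ 55447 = 1351.44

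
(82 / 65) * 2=164 / 65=2.52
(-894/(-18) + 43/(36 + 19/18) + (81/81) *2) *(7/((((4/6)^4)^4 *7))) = 1516779912249/43712512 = 34698.99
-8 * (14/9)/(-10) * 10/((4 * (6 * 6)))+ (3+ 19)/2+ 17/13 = 13051/1053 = 12.39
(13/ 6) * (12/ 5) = 26/ 5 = 5.20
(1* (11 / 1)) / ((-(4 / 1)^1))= -11 / 4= -2.75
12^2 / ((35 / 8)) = 32.91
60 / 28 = 15 / 7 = 2.14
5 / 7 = 0.71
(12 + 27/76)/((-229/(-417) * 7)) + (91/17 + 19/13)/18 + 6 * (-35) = -16671927343/80771964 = -206.41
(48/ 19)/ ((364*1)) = 12/ 1729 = 0.01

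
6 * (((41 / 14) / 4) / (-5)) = -123 / 140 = -0.88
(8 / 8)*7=7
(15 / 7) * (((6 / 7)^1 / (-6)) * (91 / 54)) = -65 / 126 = -0.52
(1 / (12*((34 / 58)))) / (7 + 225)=1 / 1632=0.00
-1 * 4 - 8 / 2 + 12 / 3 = -4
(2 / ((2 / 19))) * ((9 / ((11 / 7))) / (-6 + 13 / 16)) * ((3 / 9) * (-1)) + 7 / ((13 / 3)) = 102165 / 11869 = 8.61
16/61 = 0.26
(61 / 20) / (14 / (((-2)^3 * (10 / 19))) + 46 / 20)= -122 / 41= -2.98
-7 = -7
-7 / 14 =-1 / 2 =-0.50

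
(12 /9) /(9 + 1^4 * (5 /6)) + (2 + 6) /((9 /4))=1960 /531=3.69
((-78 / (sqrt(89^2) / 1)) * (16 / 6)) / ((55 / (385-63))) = -66976 / 4895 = -13.68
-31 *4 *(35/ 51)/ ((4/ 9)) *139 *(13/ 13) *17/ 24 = -18851.88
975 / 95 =195 / 19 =10.26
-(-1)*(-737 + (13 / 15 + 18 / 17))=-187444 / 255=-735.07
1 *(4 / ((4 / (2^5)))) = 32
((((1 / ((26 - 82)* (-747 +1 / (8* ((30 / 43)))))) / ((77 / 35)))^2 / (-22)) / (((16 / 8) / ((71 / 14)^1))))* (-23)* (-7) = -9185625 / 4190438427120022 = -0.00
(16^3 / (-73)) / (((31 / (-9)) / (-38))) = -1400832 / 2263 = -619.02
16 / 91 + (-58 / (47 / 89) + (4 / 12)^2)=-4216633 / 38493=-109.54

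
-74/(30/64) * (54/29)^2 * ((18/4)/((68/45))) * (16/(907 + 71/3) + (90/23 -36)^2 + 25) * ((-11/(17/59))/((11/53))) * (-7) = -2213393929.07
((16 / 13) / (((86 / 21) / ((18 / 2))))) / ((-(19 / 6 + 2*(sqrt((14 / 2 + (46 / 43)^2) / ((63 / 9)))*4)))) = -0.23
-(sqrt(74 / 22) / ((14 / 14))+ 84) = -84 - sqrt(407) / 11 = -85.83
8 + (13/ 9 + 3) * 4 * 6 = 344/ 3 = 114.67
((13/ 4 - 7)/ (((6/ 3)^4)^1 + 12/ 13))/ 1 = -39/ 176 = -0.22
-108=-108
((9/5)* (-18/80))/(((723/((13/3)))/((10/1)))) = -117/4820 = -0.02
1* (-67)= -67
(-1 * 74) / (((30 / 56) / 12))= -8288 / 5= -1657.60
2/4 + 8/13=1.12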